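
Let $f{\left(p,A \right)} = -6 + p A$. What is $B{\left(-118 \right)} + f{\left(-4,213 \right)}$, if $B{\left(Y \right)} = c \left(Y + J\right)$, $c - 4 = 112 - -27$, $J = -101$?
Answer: $-32175$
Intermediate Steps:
$f{\left(p,A \right)} = -6 + A p$
$c = 143$ ($c = 4 + \left(112 - -27\right) = 4 + \left(112 + 27\right) = 4 + 139 = 143$)
$B{\left(Y \right)} = -14443 + 143 Y$ ($B{\left(Y \right)} = 143 \left(Y - 101\right) = 143 \left(-101 + Y\right) = -14443 + 143 Y$)
$B{\left(-118 \right)} + f{\left(-4,213 \right)} = \left(-14443 + 143 \left(-118\right)\right) + \left(-6 + 213 \left(-4\right)\right) = \left(-14443 - 16874\right) - 858 = -31317 - 858 = -32175$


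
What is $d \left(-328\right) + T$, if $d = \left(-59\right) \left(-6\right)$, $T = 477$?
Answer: $-115635$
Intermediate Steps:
$d = 354$
$d \left(-328\right) + T = 354 \left(-328\right) + 477 = -116112 + 477 = -115635$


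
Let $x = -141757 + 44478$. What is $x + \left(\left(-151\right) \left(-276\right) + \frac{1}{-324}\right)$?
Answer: $- \frac{18015373}{324} \approx -55603.0$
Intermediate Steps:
$x = -97279$
$x + \left(\left(-151\right) \left(-276\right) + \frac{1}{-324}\right) = -97279 + \left(\left(-151\right) \left(-276\right) + \frac{1}{-324}\right) = -97279 + \left(41676 - \frac{1}{324}\right) = -97279 + \frac{13503023}{324} = - \frac{18015373}{324}$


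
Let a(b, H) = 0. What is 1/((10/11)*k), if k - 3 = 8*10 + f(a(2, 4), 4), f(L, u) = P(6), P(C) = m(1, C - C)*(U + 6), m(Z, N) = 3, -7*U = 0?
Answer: 11/1010 ≈ 0.010891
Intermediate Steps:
U = 0 (U = -1/7*0 = 0)
P(C) = 18 (P(C) = 3*(0 + 6) = 3*6 = 18)
f(L, u) = 18
k = 101 (k = 3 + (8*10 + 18) = 3 + (80 + 18) = 3 + 98 = 101)
1/((10/11)*k) = 1/((10/11)*101) = 1/(1010/11) = 11/1010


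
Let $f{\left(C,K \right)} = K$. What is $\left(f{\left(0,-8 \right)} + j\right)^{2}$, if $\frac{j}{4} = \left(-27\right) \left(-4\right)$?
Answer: $179776$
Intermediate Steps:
$j = 432$ ($j = 4 \left(\left(-27\right) \left(-4\right)\right) = 4 \cdot 108 = 432$)
$\left(f{\left(0,-8 \right)} + j\right)^{2} = \left(-8 + 432\right)^{2} = 424^{2} = 179776$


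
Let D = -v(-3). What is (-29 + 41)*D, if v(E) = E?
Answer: 36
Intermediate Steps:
D = 3 (D = -1*(-3) = 3)
(-29 + 41)*D = (-29 + 41)*3 = 12*3 = 36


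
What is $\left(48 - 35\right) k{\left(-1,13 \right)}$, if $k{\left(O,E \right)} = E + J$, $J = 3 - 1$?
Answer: $195$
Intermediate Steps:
$J = 2$ ($J = 3 - 1 = 2$)
$k{\left(O,E \right)} = 2 + E$ ($k{\left(O,E \right)} = E + 2 = 2 + E$)
$\left(48 - 35\right) k{\left(-1,13 \right)} = \left(48 - 35\right) \left(2 + 13\right) = 13 \cdot 15 = 195$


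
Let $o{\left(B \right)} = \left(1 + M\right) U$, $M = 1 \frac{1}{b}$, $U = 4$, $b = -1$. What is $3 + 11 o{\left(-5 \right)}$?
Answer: $3$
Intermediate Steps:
$M = -1$ ($M = 1 \frac{1}{-1} = 1 \left(-1\right) = -1$)
$o{\left(B \right)} = 0$ ($o{\left(B \right)} = \left(1 - 1\right) 4 = 0 \cdot 4 = 0$)
$3 + 11 o{\left(-5 \right)} = 3 + 11 \cdot 0 = 3 + 0 = 3$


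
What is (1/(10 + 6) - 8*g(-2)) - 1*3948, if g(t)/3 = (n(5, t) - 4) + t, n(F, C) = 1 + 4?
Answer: -62783/16 ≈ -3923.9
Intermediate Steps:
n(F, C) = 5
g(t) = 3 + 3*t (g(t) = 3*((5 - 4) + t) = 3*(1 + t) = 3 + 3*t)
(1/(10 + 6) - 8*g(-2)) - 1*3948 = (1/(10 + 6) - 8*(3 + 3*(-2))) - 1*3948 = (1/16 - 8*(3 - 6)) - 3948 = (1/16 - 8*(-3)) - 3948 = (1/16 + 24) - 3948 = 385/16 - 3948 = -62783/16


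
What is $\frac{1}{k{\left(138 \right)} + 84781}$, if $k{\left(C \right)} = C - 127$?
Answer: $\frac{1}{84792} \approx 1.1794 \cdot 10^{-5}$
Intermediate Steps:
$k{\left(C \right)} = -127 + C$ ($k{\left(C \right)} = C - 127 = -127 + C$)
$\frac{1}{k{\left(138 \right)} + 84781} = \frac{1}{\left(-127 + 138\right) + 84781} = \frac{1}{11 + 84781} = \frac{1}{84792}$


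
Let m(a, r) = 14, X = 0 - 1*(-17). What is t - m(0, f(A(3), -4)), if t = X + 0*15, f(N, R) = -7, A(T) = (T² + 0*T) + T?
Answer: 3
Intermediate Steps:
X = 17 (X = 0 + 17 = 17)
A(T) = T + T² (A(T) = (T² + 0) + T = T² + T = T + T²)
t = 17 (t = 17 + 0*15 = 17 + 0 = 17)
t - m(0, f(A(3), -4)) = 17 - 1*14 = 17 - 14 = 3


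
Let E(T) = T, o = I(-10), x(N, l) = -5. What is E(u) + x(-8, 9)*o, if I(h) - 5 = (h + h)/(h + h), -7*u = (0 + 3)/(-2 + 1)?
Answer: -207/7 ≈ -29.571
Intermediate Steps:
u = 3/7 (u = -(0 + 3)/(7*(-2 + 1)) = -3/(7*(-1)) = -3*(-1)/7 = -⅐*(-3) = 3/7 ≈ 0.42857)
I(h) = 6 (I(h) = 5 + (h + h)/(h + h) = 5 + (2*h)/((2*h)) = 5 + (2*h)*(1/(2*h)) = 5 + 1 = 6)
o = 6
E(u) + x(-8, 9)*o = 3/7 - 5*6 = 3/7 - 30 = -207/7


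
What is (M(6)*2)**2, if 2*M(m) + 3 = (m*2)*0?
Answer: 9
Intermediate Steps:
M(m) = -3/2 (M(m) = -3/2 + ((m*2)*0)/2 = -3/2 + ((2*m)*0)/2 = -3/2 + (1/2)*0 = -3/2 + 0 = -3/2)
(M(6)*2)**2 = (-3/2*2)**2 = (-3)**2 = 9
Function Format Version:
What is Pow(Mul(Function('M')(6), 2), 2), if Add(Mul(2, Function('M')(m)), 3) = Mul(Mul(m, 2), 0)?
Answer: 9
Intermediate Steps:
Function('M')(m) = Rational(-3, 2) (Function('M')(m) = Add(Rational(-3, 2), Mul(Rational(1, 2), Mul(Mul(m, 2), 0))) = Add(Rational(-3, 2), Mul(Rational(1, 2), Mul(Mul(2, m), 0))) = Add(Rational(-3, 2), Mul(Rational(1, 2), 0)) = Add(Rational(-3, 2), 0) = Rational(-3, 2))
Pow(Mul(Function('M')(6), 2), 2) = Pow(Mul(Rational(-3, 2), 2), 2) = Pow(-3, 2) = 9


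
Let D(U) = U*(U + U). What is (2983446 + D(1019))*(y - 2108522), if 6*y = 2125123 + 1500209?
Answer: -7612010722400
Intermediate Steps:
y = 604222 (y = (2125123 + 1500209)/6 = (⅙)*3625332 = 604222)
D(U) = 2*U² (D(U) = U*(2*U) = 2*U²)
(2983446 + D(1019))*(y - 2108522) = (2983446 + 2*1019²)*(604222 - 2108522) = (2983446 + 2*1038361)*(-1504300) = (2983446 + 2076722)*(-1504300) = 5060168*(-1504300) = -7612010722400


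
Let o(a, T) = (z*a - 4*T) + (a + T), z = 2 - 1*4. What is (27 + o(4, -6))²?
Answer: 1681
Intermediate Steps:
z = -2 (z = 2 - 4 = -2)
o(a, T) = -a - 3*T (o(a, T) = (-2*a - 4*T) + (a + T) = (-4*T - 2*a) + (T + a) = -a - 3*T)
(27 + o(4, -6))² = (27 + (-1*4 - 3*(-6)))² = (27 + (-4 + 18))² = (27 + 14)² = 41² = 1681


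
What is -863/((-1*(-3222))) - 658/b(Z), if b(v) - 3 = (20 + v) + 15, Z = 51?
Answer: -2196883/286758 ≈ -7.6611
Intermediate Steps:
b(v) = 38 + v (b(v) = 3 + ((20 + v) + 15) = 3 + (35 + v) = 38 + v)
-863/((-1*(-3222))) - 658/b(Z) = -863/((-1*(-3222))) - 658/(38 + 51) = -863/3222 - 658/89 = -2196883/286758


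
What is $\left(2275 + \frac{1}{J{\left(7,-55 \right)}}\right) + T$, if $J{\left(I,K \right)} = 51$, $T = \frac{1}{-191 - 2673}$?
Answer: $\frac{332298413}{146064} \approx 2275.0$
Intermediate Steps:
$T = - \frac{1}{2864}$ ($T = \frac{1}{-2864} = - \frac{1}{2864} \approx -0.00034916$)
$\left(2275 + \frac{1}{J{\left(7,-55 \right)}}\right) + T = \left(2275 + \frac{1}{51}\right) - \frac{1}{2864} = \frac{116026}{51} - \frac{1}{2864} = \frac{332298413}{146064}$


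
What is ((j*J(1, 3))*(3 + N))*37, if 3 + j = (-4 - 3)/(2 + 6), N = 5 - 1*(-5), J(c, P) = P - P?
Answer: 0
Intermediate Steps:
J(c, P) = 0
N = 10 (N = 5 + 5 = 10)
j = -31/8 (j = -3 + (-4 - 3)/(2 + 6) = -3 - 7/8 = -31/8 ≈ -3.8750)
((j*J(1, 3))*(3 + N))*37 = ((-31/8*0)*(3 + 10))*37 = (0*13)*37 = 0*37 = 0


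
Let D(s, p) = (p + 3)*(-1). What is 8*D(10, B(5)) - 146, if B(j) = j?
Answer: -210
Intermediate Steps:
D(s, p) = -3 - p (D(s, p) = (3 + p)*(-1) = -3 - p)
8*D(10, B(5)) - 146 = 8*(-3 - 1*5) - 146 = 8*(-3 - 5) - 146 = 8*(-8) - 146 = -64 - 146 = -210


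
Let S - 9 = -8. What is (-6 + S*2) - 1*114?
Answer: -118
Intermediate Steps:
S = 1 (S = 9 - 8 = 1)
(-6 + S*2) - 1*114 = (-6 + 1*2) - 1*114 = (-6 + 2) - 114 = -4 - 114 = -118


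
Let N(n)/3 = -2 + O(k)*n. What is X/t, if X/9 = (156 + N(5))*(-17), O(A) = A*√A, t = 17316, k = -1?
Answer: -1275/962 + 255*I/1924 ≈ -1.3254 + 0.13254*I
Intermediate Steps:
O(A) = A^(3/2)
N(n) = -6 - 3*I*n (N(n) = 3*(-2 + (-1)^(3/2)*n) = 3*(-2 + (-I)*n) = 3*(-2 - I*n) = -6 - 3*I*n)
X = -22950 + 2295*I (X = 9*((156 + (-6 - 3*I*5))*(-17)) = 9*((156 + (-6 - 15*I))*(-17)) = 9*((150 - 15*I)*(-17)) = 9*(-2550 + 255*I) = -22950 + 2295*I ≈ -22950.0 + 2295.0*I)
X/t = (-22950 + 2295*I)/17316 = (-22950 + 2295*I)*(1/17316) = -1275/962 + 255*I/1924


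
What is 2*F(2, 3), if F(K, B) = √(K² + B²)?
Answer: 2*√13 ≈ 7.2111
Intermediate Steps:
F(K, B) = √(B² + K²)
2*F(2, 3) = 2*√(3² + 2²) = 2*√(9 + 4) = 2*√13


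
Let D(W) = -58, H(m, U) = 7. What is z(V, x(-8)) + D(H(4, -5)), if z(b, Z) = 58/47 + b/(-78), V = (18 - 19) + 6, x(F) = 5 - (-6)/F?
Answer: -208339/3666 ≈ -56.830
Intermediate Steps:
x(F) = 5 + 6/F
V = 5 (V = -1 + 6 = 5)
z(b, Z) = 58/47 - b/78 (z(b, Z) = 58*(1/47) + b*(-1/78) = 58/47 - b/78)
z(V, x(-8)) + D(H(4, -5)) = (58/47 - 1/78*5) - 58 = (58/47 - 5/78) - 58 = 4289/3666 - 58 = -208339/3666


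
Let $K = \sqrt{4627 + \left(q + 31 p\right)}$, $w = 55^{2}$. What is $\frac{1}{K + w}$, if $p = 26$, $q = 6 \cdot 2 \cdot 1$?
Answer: $\frac{5}{15116} - \frac{3 \sqrt{5}}{831380} \approx 0.00032271$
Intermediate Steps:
$q = 12$ ($q = 12 \cdot 1 = 12$)
$w = 3025$
$K = 33 \sqrt{5}$ ($K = \sqrt{4627 + \left(12 + 31 \cdot 26\right)} = \sqrt{4627 + \left(12 + 806\right)} = \sqrt{4627 + 818} = \sqrt{5445} = 33 \sqrt{5} \approx 73.79$)
$\frac{1}{K + w} = \frac{1}{33 \sqrt{5} + 3025} = \frac{1}{3025 + 33 \sqrt{5}}$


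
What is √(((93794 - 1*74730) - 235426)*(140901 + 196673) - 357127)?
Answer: I*√73038542915 ≈ 2.7026e+5*I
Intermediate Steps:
√(((93794 - 1*74730) - 235426)*(140901 + 196673) - 357127) = √(((93794 - 74730) - 235426)*337574 - 357127) = √((19064 - 235426)*337574 - 357127) = √(-216362*337574 - 357127) = √(-73038185788 - 357127) = √(-73038542915) = I*√73038542915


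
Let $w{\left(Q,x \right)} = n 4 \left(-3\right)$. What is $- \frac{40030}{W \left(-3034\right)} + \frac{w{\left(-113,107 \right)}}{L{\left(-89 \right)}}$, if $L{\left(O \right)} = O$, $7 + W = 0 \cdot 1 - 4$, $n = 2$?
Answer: $- \frac{1380847}{1485143} \approx -0.92977$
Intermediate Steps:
$w{\left(Q,x \right)} = -24$ ($w{\left(Q,x \right)} = 2 \cdot 4 \left(-3\right) = 8 \left(-3\right) = -24$)
$W = -11$ ($W = -7 + \left(0 \cdot 1 - 4\right) = -7 + \left(0 - 4\right) = -7 - 4 = -11$)
$- \frac{40030}{W \left(-3034\right)} + \frac{w{\left(-113,107 \right)}}{L{\left(-89 \right)}} = - \frac{40030}{\left(-11\right) \left(-3034\right)} - \frac{24}{-89} = - \frac{40030}{33374} - - \frac{24}{89} = \left(-40030\right) \frac{1}{33374} + \frac{24}{89} = - \frac{20015}{16687} + \frac{24}{89} = - \frac{1380847}{1485143}$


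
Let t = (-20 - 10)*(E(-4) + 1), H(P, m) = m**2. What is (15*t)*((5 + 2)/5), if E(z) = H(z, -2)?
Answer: -3150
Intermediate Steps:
E(z) = 4 (E(z) = (-2)**2 = 4)
t = -150 (t = (-20 - 10)*(4 + 1) = -30*5 = -150)
(15*t)*((5 + 2)/5) = (15*(-150))*((5 + 2)/5) = -15750/5 = -2250*7/5 = -3150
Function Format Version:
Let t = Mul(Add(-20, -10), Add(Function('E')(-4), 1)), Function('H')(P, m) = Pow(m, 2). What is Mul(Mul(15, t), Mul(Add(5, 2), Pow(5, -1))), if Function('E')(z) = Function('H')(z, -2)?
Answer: -3150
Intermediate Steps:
Function('E')(z) = 4 (Function('E')(z) = Pow(-2, 2) = 4)
t = -150 (t = Mul(Add(-20, -10), Add(4, 1)) = Mul(-30, 5) = -150)
Mul(Mul(15, t), Mul(Add(5, 2), Pow(5, -1))) = Mul(Mul(15, -150), Mul(Add(5, 2), Pow(5, -1))) = Mul(-2250, Mul(7, Rational(1, 5))) = Mul(-2250, Rational(7, 5)) = -3150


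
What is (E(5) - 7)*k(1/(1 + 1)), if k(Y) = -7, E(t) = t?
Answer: 14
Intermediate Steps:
(E(5) - 7)*k(1/(1 + 1)) = (5 - 7)*(-7) = -2*(-7) = 14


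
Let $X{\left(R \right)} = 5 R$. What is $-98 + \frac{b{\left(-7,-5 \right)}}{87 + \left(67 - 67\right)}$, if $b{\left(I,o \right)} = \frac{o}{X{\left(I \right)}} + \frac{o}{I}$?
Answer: $- \frac{19892}{203} \approx -97.99$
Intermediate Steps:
$b{\left(I,o \right)} = \frac{6 o}{5 I}$ ($b{\left(I,o \right)} = \frac{o}{5 I} + \frac{o}{I} = \frac{6 o}{5 I}$)
$-98 + \frac{b{\left(-7,-5 \right)}}{87 + \left(67 - 67\right)} = -98 + \frac{\frac{6}{5} \left(-5\right) \frac{1}{-7}}{87 + \left(67 - 67\right)} = -98 + \frac{\frac{6}{5} \left(-5\right) \left(- \frac{1}{7}\right)}{87 + 0} = -98 + \frac{6}{7 \cdot 87} = -98 + \frac{6}{7} \cdot \frac{1}{87} = -98 + \frac{2}{203} = - \frac{19892}{203}$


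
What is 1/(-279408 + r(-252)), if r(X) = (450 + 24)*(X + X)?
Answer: -1/518304 ≈ -1.9294e-6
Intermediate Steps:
r(X) = 948*X (r(X) = 474*(2*X) = 948*X)
1/(-279408 + r(-252)) = 1/(-279408 + 948*(-252)) = 1/(-279408 - 238896) = 1/(-518304) = -1/518304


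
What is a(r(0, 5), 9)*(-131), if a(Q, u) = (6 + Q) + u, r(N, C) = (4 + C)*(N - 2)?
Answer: 393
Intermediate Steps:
r(N, C) = (-2 + N)*(4 + C) (r(N, C) = (4 + C)*(-2 + N) = (-2 + N)*(4 + C))
a(Q, u) = 6 + Q + u
a(r(0, 5), 9)*(-131) = (6 + (-8 - 2*5 + 4*0 + 5*0) + 9)*(-131) = (6 + (-8 - 10 + 0 + 0) + 9)*(-131) = (6 - 18 + 9)*(-131) = -3*(-131) = 393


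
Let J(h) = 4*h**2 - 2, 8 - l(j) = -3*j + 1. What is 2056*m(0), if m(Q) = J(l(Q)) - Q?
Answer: 398864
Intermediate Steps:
l(j) = 7 + 3*j (l(j) = 8 - (-3*j + 1) = 8 - (1 - 3*j) = 8 + (-1 + 3*j) = 7 + 3*j)
J(h) = -2 + 4*h**2
m(Q) = -2 - Q + 4*(7 + 3*Q)**2 (m(Q) = (-2 + 4*(7 + 3*Q)**2) - Q = -2 - Q + 4*(7 + 3*Q)**2)
2056*m(0) = 2056*(194 + 36*0**2 + 167*0) = 2056*(194 + 36*0 + 0) = 2056*(194 + 0 + 0) = 2056*194 = 398864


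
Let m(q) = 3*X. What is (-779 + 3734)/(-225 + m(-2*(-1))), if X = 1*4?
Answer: -985/71 ≈ -13.873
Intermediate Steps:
X = 4
m(q) = 12 (m(q) = 3*4 = 12)
(-779 + 3734)/(-225 + m(-2*(-1))) = (-779 + 3734)/(-225 + 12) = 2955/(-213) = 2955*(-1/213) = -985/71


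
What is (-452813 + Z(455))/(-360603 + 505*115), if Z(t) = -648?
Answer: 453461/302528 ≈ 1.4989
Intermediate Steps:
(-452813 + Z(455))/(-360603 + 505*115) = (-452813 - 648)/(-360603 + 505*115) = -453461/(-360603 + 58075) = -453461/(-302528) = -453461*(-1/302528) = 453461/302528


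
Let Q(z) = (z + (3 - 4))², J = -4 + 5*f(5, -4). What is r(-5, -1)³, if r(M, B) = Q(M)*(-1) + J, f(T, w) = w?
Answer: -216000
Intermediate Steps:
J = -24 (J = -4 + 5*(-4) = -4 - 20 = -24)
Q(z) = (-1 + z)² (Q(z) = (z - 1)² = (-1 + z)²)
r(M, B) = -24 - (-1 + M)² (r(M, B) = (-1 + M)²*(-1) - 24 = -(-1 + M)² - 24 = -24 - (-1 + M)²)
r(-5, -1)³ = (-24 - (-1 - 5)²)³ = (-24 - 1*(-6)²)³ = (-24 - 1*36)³ = (-24 - 36)³ = (-60)³ = -216000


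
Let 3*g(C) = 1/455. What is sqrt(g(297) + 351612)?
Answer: sqrt(655132270065)/1365 ≈ 592.97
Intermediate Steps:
g(C) = 1/1365 (g(C) = (1/3)/455 = (1/3)*(1/455) = 1/1365)
sqrt(g(297) + 351612) = sqrt(1/1365 + 351612) = sqrt(479950381/1365) = sqrt(655132270065)/1365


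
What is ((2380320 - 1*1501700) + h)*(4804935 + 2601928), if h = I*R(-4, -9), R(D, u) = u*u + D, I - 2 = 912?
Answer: 7029098173274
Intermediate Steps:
I = 914 (I = 2 + 912 = 914)
R(D, u) = D + u² (R(D, u) = u² + D = D + u²)
h = 70378 (h = 914*(-4 + (-9)²) = 914*(-4 + 81) = 914*77 = 70378)
((2380320 - 1*1501700) + h)*(4804935 + 2601928) = ((2380320 - 1*1501700) + 70378)*(4804935 + 2601928) = ((2380320 - 1501700) + 70378)*7406863 = (878620 + 70378)*7406863 = 948998*7406863 = 7029098173274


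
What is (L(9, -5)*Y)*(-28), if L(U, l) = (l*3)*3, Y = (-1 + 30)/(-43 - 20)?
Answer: -580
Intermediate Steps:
Y = -29/63 (Y = 29/(-63) = 29*(-1/63) = -29/63 ≈ -0.46032)
L(U, l) = 9*l (L(U, l) = (3*l)*3 = 9*l)
(L(9, -5)*Y)*(-28) = ((9*(-5))*(-29/63))*(-28) = -45*(-29/63)*(-28) = (145/7)*(-28) = -580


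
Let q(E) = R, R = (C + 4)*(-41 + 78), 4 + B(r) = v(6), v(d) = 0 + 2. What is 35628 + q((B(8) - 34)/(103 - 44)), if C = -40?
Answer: 34296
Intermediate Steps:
v(d) = 2
B(r) = -2 (B(r) = -4 + 2 = -2)
R = -1332 (R = (-40 + 4)*(-41 + 78) = -36*37 = -1332)
q(E) = -1332
35628 + q((B(8) - 34)/(103 - 44)) = 35628 - 1332 = 34296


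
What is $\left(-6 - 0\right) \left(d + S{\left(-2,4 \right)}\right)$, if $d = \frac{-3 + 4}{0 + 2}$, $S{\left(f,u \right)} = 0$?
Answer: $-3$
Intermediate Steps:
$d = \frac{1}{2}$ ($d = 1 \cdot \frac{1}{2} = \frac{1}{2} \approx 0.5$)
$\left(-6 - 0\right) \left(d + S{\left(-2,4 \right)}\right) = \left(-6 - 0\right) \left(\frac{1}{2} + 0\right) = \left(-6 + 0\right) \frac{1}{2} = \left(-6\right) \frac{1}{2} = -3$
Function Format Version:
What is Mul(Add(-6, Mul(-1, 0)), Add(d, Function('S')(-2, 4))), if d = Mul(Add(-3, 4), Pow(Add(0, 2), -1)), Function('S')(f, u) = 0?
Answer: -3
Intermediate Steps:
d = Rational(1, 2) (d = Mul(1, Pow(2, -1)) = Mul(1, Rational(1, 2)) = Rational(1, 2) ≈ 0.50000)
Mul(Add(-6, Mul(-1, 0)), Add(d, Function('S')(-2, 4))) = Mul(Add(-6, Mul(-1, 0)), Add(Rational(1, 2), 0)) = Mul(Add(-6, 0), Rational(1, 2)) = Mul(-6, Rational(1, 2)) = -3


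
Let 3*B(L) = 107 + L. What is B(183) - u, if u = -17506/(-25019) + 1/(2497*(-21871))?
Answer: 393368985240961/4099004402559 ≈ 95.967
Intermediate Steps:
u = 956035668803/1366334800853 (u = -17506*(-1/25019) + (1/2497)*(-1/21871) = 17506/25019 - 1/54611887 = 956035668803/1366334800853 ≈ 0.69971)
B(L) = 107/3 + L/3 (B(L) = (107 + L)/3 = 107/3 + L/3)
B(183) - u = (107/3 + (⅓)*183) - 1*956035668803/1366334800853 = (107/3 + 61) - 956035668803/1366334800853 = 290/3 - 956035668803/1366334800853 = 393368985240961/4099004402559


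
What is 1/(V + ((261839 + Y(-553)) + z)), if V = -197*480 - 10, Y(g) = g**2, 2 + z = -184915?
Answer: 1/288161 ≈ 3.4703e-6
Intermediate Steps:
z = -184917 (z = -2 - 184915 = -184917)
V = -94570 (V = -94560 - 10 = -94570)
1/(V + ((261839 + Y(-553)) + z)) = 1/(-94570 + ((261839 + (-553)**2) - 184917)) = 1/(-94570 + ((261839 + 305809) - 184917)) = 1/(-94570 + (567648 - 184917)) = 1/(-94570 + 382731) = 1/288161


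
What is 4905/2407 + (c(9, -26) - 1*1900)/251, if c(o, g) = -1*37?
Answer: -3431204/604157 ≈ -5.6793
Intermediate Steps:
c(o, g) = -37
4905/2407 + (c(9, -26) - 1*1900)/251 = 4905/2407 + (-37 - 1*1900)/251 = 4905*(1/2407) + (-37 - 1900)*(1/251) = 4905/2407 - 1937*1/251 = 4905/2407 - 1937/251 = -3431204/604157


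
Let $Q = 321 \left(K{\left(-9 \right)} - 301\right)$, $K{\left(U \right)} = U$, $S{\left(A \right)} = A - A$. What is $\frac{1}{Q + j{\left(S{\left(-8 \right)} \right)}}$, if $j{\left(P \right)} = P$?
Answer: $- \frac{1}{99510} \approx -1.0049 \cdot 10^{-5}$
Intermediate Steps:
$S{\left(A \right)} = 0$
$Q = -99510$ ($Q = 321 \left(-9 - 301\right) = 321 \left(-310\right) = -99510$)
$\frac{1}{Q + j{\left(S{\left(-8 \right)} \right)}} = \frac{1}{-99510 + 0} = \frac{1}{-99510} = - \frac{1}{99510}$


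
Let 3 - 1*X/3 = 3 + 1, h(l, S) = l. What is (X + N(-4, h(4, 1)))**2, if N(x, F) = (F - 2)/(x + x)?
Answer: 169/16 ≈ 10.563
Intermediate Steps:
X = -3 (X = 9 - 3*(3 + 1) = 9 - 3*4 = 9 - 12 = -3)
N(x, F) = (-2 + F)/(2*x) (N(x, F) = (-2 + F)/((2*x)) = (-2 + F)*(1/(2*x)) = (-2 + F)/(2*x))
(X + N(-4, h(4, 1)))**2 = (-3 + (1/2)*(-2 + 4)/(-4))**2 = (-3 + (1/2)*(-1/4)*2)**2 = (-3 - 1/4)**2 = (-13/4)**2 = 169/16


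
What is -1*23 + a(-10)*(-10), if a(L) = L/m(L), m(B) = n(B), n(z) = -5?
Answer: -43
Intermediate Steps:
m(B) = -5
a(L) = -L/5 (a(L) = L/(-5) = L*(-⅕) = -L/5)
-1*23 + a(-10)*(-10) = -1*23 - ⅕*(-10)*(-10) = -23 + 2*(-10) = -23 - 20 = -43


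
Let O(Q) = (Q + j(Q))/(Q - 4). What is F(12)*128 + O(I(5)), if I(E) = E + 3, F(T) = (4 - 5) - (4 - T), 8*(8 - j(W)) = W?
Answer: 3599/4 ≈ 899.75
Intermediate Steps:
j(W) = 8 - W/8
F(T) = -5 + T (F(T) = -1 + (-4 + T) = -5 + T)
I(E) = 3 + E
O(Q) = (8 + 7*Q/8)/(-4 + Q) (O(Q) = (Q + (8 - Q/8))/(Q - 4) = (8 + 7*Q/8)/(-4 + Q))
F(12)*128 + O(I(5)) = (-5 + 12)*128 + (64 + 7*(3 + 5))/(8*(-4 + (3 + 5))) = 7*128 + (64 + 7*8)/(8*(-4 + 8)) = 896 + (1/8)*(64 + 56)/4 = 896 + (1/8)*(1/4)*120 = 896 + 15/4 = 3599/4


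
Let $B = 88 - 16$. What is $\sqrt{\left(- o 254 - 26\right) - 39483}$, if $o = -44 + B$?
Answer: $i \sqrt{46621} \approx 215.92 i$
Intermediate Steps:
$B = 72$
$o = 28$ ($o = -44 + 72 = 28$)
$\sqrt{\left(- o 254 - 26\right) - 39483} = \sqrt{\left(\left(-1\right) 28 \cdot 254 - 26\right) - 39483} = \sqrt{\left(\left(-28\right) 254 - 26\right) - 39483} = \sqrt{\left(-7112 - 26\right) - 39483} = \sqrt{-7138 - 39483} = \sqrt{-46621} = i \sqrt{46621}$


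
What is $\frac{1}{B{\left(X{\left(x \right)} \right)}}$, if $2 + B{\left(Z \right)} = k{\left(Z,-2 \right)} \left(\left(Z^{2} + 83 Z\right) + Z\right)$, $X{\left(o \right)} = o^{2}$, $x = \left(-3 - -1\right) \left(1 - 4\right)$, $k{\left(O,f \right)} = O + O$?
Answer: $\frac{1}{311038} \approx 3.215 \cdot 10^{-6}$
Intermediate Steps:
$k{\left(O,f \right)} = 2 O$
$x = 6$ ($x = \left(-3 + 1\right) \left(-3\right) = \left(-2\right) \left(-3\right) = 6$)
$B{\left(Z \right)} = -2 + 2 Z \left(Z^{2} + 84 Z\right)$ ($B{\left(Z \right)} = -2 + 2 Z \left(\left(Z^{2} + 83 Z\right) + Z\right) = -2 + 2 Z \left(Z^{2} + 84 Z\right)$)
$\frac{1}{B{\left(X{\left(x \right)} \right)}} = \frac{1}{-2 + 2 \left(6^{2}\right)^{3} + 168 \left(6^{2}\right)^{2}} = \frac{1}{-2 + 2 \cdot 36^{3} + 168 \cdot 36^{2}} = \frac{1}{-2 + 2 \cdot 46656 + 168 \cdot 1296} = \frac{1}{-2 + 93312 + 217728} = \frac{1}{311038}$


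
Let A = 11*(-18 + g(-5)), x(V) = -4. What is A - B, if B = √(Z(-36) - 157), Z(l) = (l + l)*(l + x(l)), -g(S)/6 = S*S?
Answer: -1848 - √2723 ≈ -1900.2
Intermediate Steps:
g(S) = -6*S² (g(S) = -6*S*S = -6*S²)
A = -1848 (A = 11*(-18 - 6*(-5)²) = 11*(-18 - 6*25) = 11*(-18 - 150) = 11*(-168) = -1848)
Z(l) = 2*l*(-4 + l) (Z(l) = (l + l)*(l - 4) = (2*l)*(-4 + l) = 2*l*(-4 + l))
B = √2723 (B = √(2*(-36)*(-4 - 36) - 157) = √(2*(-36)*(-40) - 157) = √(2880 - 157) = √2723 ≈ 52.182)
A - B = -1848 - √2723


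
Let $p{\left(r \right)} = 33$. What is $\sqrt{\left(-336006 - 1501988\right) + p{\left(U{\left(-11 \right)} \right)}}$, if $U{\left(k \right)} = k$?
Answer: $i \sqrt{1837961} \approx 1355.7 i$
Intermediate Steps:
$\sqrt{\left(-336006 - 1501988\right) + p{\left(U{\left(-11 \right)} \right)}} = \sqrt{\left(-336006 - 1501988\right) + 33} = \sqrt{-1837994 + 33} = \sqrt{-1837961} = i \sqrt{1837961}$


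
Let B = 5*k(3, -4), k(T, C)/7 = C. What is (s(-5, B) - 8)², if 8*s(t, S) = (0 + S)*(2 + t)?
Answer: 7921/4 ≈ 1980.3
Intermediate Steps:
k(T, C) = 7*C
B = -140 (B = 5*(7*(-4)) = 5*(-28) = -140)
s(t, S) = S*(2 + t)/8 (s(t, S) = ((0 + S)*(2 + t))/8 = (S*(2 + t))/8 = S*(2 + t)/8)
(s(-5, B) - 8)² = ((⅛)*(-140)*(2 - 5) - 8)² = ((⅛)*(-140)*(-3) - 8)² = (105/2 - 8)² = (89/2)² = 7921/4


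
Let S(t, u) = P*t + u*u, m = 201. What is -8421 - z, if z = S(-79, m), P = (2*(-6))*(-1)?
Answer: -47874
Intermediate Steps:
P = 12 (P = -12*(-1) = 12)
S(t, u) = u² + 12*t (S(t, u) = 12*t + u*u = 12*t + u² = u² + 12*t)
z = 39453 (z = 201² + 12*(-79) = 40401 - 948 = 39453)
-8421 - z = -8421 - 1*39453 = -8421 - 39453 = -47874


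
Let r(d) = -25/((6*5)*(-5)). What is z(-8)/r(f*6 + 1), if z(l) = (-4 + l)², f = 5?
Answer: 864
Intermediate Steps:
r(d) = ⅙ (r(d) = -25/(30*(-5)) = -25/(-150) = -25*(-1/150) = ⅙)
z(-8)/r(f*6 + 1) = (-4 - 8)²/(⅙) = (-12)²*6 = 144*6 = 864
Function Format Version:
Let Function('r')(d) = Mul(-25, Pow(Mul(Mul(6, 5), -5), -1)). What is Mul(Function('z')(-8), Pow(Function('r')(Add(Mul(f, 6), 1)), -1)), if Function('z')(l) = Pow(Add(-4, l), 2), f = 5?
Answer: 864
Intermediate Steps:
Function('r')(d) = Rational(1, 6) (Function('r')(d) = Mul(-25, Pow(Mul(30, -5), -1)) = Mul(-25, Pow(-150, -1)) = Mul(-25, Rational(-1, 150)) = Rational(1, 6))
Mul(Function('z')(-8), Pow(Function('r')(Add(Mul(f, 6), 1)), -1)) = Mul(Pow(Add(-4, -8), 2), Pow(Rational(1, 6), -1)) = Mul(Pow(-12, 2), 6) = Mul(144, 6) = 864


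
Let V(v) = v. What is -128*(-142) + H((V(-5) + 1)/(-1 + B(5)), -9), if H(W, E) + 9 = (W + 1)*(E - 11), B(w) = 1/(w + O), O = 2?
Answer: 54161/3 ≈ 18054.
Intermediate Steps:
B(w) = 1/(2 + w) (B(w) = 1/(w + 2) = 1/(2 + w))
H(W, E) = -9 + (1 + W)*(-11 + E) (H(W, E) = -9 + (W + 1)*(E - 11) = -9 + (1 + W)*(-11 + E))
-128*(-142) + H((V(-5) + 1)/(-1 + B(5)), -9) = -128*(-142) + (-20 - 9 - 11*(-5 + 1)/(-1 + 1/(2 + 5)) - 9*(-5 + 1)/(-1 + 1/(2 + 5))) = 18176 + (-20 - 9 - (-44)/(-1 + 1/7) - (-36)/(-1 + 1/7)) = 18176 + (-20 - 9 - (-44)/(-6/7) - (-36)/(-6/7)) = 18176 + (-20 - 9 - (-44)*(-7)/6 - (-36)*(-7)/6) = 18176 + (-20 - 9 - 11*14/3 - 9*14/3) = 18176 + (-20 - 9 - 154/3 - 42) = 18176 - 367/3 = 54161/3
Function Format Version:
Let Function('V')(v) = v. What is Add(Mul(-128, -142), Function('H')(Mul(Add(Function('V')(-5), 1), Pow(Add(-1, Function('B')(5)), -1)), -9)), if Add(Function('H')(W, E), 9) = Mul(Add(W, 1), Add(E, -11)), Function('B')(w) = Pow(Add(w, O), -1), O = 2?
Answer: Rational(54161, 3) ≈ 18054.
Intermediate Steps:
Function('B')(w) = Pow(Add(2, w), -1) (Function('B')(w) = Pow(Add(w, 2), -1) = Pow(Add(2, w), -1))
Function('H')(W, E) = Add(-9, Mul(Add(1, W), Add(-11, E))) (Function('H')(W, E) = Add(-9, Mul(Add(W, 1), Add(E, -11))) = Add(-9, Mul(Add(1, W), Add(-11, E))))
Add(Mul(-128, -142), Function('H')(Mul(Add(Function('V')(-5), 1), Pow(Add(-1, Function('B')(5)), -1)), -9)) = Add(Mul(-128, -142), Add(-20, -9, Mul(-11, Mul(Add(-5, 1), Pow(Add(-1, Pow(Add(2, 5), -1)), -1))), Mul(-9, Mul(Add(-5, 1), Pow(Add(-1, Pow(Add(2, 5), -1)), -1))))) = Add(18176, Add(-20, -9, Mul(-11, Mul(-4, Pow(Add(-1, Pow(7, -1)), -1))), Mul(-9, Mul(-4, Pow(Add(-1, Pow(7, -1)), -1))))) = Add(18176, Add(-20, -9, Mul(-11, Mul(-4, Pow(Add(-1, Rational(1, 7)), -1))), Mul(-9, Mul(-4, Pow(Add(-1, Rational(1, 7)), -1))))) = Add(18176, Add(-20, -9, Mul(-11, Mul(-4, Pow(Rational(-6, 7), -1))), Mul(-9, Mul(-4, Pow(Rational(-6, 7), -1))))) = Add(18176, Add(-20, -9, Mul(-11, Mul(-4, Rational(-7, 6))), Mul(-9, Mul(-4, Rational(-7, 6))))) = Add(18176, Add(-20, -9, Mul(-11, Rational(14, 3)), Mul(-9, Rational(14, 3)))) = Add(18176, Add(-20, -9, Rational(-154, 3), -42)) = Add(18176, Rational(-367, 3)) = Rational(54161, 3)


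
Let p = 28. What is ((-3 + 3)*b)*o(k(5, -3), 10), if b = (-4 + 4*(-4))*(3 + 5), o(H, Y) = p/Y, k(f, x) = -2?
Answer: 0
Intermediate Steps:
o(H, Y) = 28/Y
b = -160 (b = (-4 - 16)*8 = -20*8 = -160)
((-3 + 3)*b)*o(k(5, -3), 10) = ((-3 + 3)*(-160))*(28/10) = (0*(-160))*(28*(1/10)) = 0*(14/5) = 0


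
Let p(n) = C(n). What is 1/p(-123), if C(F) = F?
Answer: -1/123 ≈ -0.0081301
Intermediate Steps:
p(n) = n
1/p(-123) = 1/(-123) = -1/123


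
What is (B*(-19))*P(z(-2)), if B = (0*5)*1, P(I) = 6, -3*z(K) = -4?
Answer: 0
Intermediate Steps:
z(K) = 4/3 (z(K) = -⅓*(-4) = 4/3)
B = 0 (B = 0*1 = 0)
(B*(-19))*P(z(-2)) = (0*(-19))*6 = 0*6 = 0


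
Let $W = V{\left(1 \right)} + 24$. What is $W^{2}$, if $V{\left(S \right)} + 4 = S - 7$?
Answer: $196$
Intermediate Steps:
$V{\left(S \right)} = -11 + S$ ($V{\left(S \right)} = -4 + \left(S - 7\right) = -4 + \left(-7 + S\right) = -11 + S$)
$W = 14$ ($W = \left(-11 + 1\right) + 24 = -10 + 24 = 14$)
$W^{2} = 14^{2} = 196$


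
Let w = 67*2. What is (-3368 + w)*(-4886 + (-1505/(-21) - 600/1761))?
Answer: 9139974998/587 ≈ 1.5571e+7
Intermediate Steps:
w = 134
(-3368 + w)*(-4886 + (-1505/(-21) - 600/1761)) = (-3368 + 134)*(-4886 + (-1505/(-21) - 600/1761)) = -3234*(-4886 + (-1505*(-1/21) - 600*1/1761)) = -3234*(-4886 + (215/3 - 200/587)) = -3234*(-4886 + 125605/1761) = -3234*(-8478641/1761) = 9139974998/587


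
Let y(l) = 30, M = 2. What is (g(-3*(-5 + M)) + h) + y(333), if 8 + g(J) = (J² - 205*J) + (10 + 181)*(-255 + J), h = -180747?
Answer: -229475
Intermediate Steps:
g(J) = -48713 + J² - 14*J (g(J) = -8 + ((J² - 205*J) + (10 + 181)*(-255 + J)) = -8 + ((J² - 205*J) + 191*(-255 + J)) = -8 + ((J² - 205*J) + (-48705 + 191*J)) = -8 + (-48705 + J² - 14*J) = -48713 + J² - 14*J)
(g(-3*(-5 + M)) + h) + y(333) = ((-48713 + (-3*(-5 + 2))² - (-42)*(-5 + 2)) - 180747) + 30 = ((-48713 + (-3*(-3))² - (-42)*(-3)) - 180747) + 30 = ((-48713 + 9² - 14*9) - 180747) + 30 = ((-48713 + 81 - 126) - 180747) + 30 = (-48758 - 180747) + 30 = -229505 + 30 = -229475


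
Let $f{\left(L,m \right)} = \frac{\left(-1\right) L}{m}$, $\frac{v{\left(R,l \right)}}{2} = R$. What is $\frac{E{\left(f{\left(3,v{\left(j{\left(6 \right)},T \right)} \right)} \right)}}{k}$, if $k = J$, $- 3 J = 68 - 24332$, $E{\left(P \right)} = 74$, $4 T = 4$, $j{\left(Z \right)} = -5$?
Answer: $\frac{37}{4044} \approx 0.0091494$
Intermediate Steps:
$T = 1$ ($T = \frac{1}{4} \cdot 4 = 1$)
$v{\left(R,l \right)} = 2 R$
$f{\left(L,m \right)} = - \frac{L}{m}$
$J = 8088$ ($J = - \frac{68 - 24332}{3} = \left(- \frac{1}{3}\right) \left(-24264\right) = 8088$)
$k = 8088$
$\frac{E{\left(f{\left(3,v{\left(j{\left(6 \right)},T \right)} \right)} \right)}}{k} = \frac{74}{8088} = 74 \cdot \frac{1}{8088} = \frac{37}{4044}$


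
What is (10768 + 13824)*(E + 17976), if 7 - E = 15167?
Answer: 69251072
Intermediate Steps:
E = -15160 (E = 7 - 1*15167 = 7 - 15167 = -15160)
(10768 + 13824)*(E + 17976) = (10768 + 13824)*(-15160 + 17976) = 24592*2816 = 69251072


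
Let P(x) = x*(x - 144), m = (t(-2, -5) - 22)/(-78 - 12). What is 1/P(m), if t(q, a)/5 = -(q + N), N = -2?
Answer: -2025/6479 ≈ -0.31255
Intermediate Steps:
t(q, a) = 10 - 5*q (t(q, a) = 5*(-(q - 2)) = 5*(-(-2 + q)) = 5*(2 - q) = 10 - 5*q)
m = 1/45 (m = ((10 - 5*(-2)) - 22)/(-78 - 12) = ((10 + 10) - 22)/(-90) = (20 - 22)*(-1/90) = -2*(-1/90) = 1/45 ≈ 0.022222)
P(x) = x*(-144 + x)
1/P(m) = 1/((-144 + 1/45)/45) = 1/((1/45)*(-6479/45)) = 1/(-6479/2025) = -2025/6479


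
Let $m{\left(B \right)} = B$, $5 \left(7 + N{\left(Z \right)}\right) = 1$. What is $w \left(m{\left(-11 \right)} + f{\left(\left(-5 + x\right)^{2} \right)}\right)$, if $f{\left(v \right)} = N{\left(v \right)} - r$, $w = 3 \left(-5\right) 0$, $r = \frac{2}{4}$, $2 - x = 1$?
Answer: $0$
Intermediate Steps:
$x = 1$ ($x = 2 - 1 = 1$)
$N{\left(Z \right)} = - \frac{34}{5}$ ($N{\left(Z \right)} = -7 + \frac{1}{5} \cdot 1 = -7 + \frac{1}{5} = - \frac{34}{5}$)
$r = \frac{1}{2}$ ($r = 2 \cdot \frac{1}{4} = \frac{1}{2} \approx 0.5$)
$w = 0$ ($w = \left(-15\right) 0 = 0$)
$f{\left(v \right)} = - \frac{73}{10}$ ($f{\left(v \right)} = - \frac{34}{5} - \frac{1}{2} = - \frac{73}{10}$)
$w \left(m{\left(-11 \right)} + f{\left(\left(-5 + x\right)^{2} \right)}\right) = 0 \left(-11 - \frac{73}{10}\right) = 0 \left(- \frac{183}{10}\right) = 0$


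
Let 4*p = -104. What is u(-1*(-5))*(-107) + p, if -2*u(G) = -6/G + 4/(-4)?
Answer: -1437/10 ≈ -143.70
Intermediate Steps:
p = -26 (p = (¼)*(-104) = -26)
u(G) = ½ + 3/G (u(G) = -(-6/G + 4/(-4))/2 = -(-6/G + 4*(-¼))/2 = -(-6/G - 1)/2 = -(-1 - 6/G)/2 = ½ + 3/G)
u(-1*(-5))*(-107) + p = ((6 - 1*(-5))/(2*((-1*(-5)))))*(-107) - 26 = ((½)*(6 + 5)/5)*(-107) - 26 = ((½)*(⅕)*11)*(-107) - 26 = (11/10)*(-107) - 26 = -1177/10 - 26 = -1437/10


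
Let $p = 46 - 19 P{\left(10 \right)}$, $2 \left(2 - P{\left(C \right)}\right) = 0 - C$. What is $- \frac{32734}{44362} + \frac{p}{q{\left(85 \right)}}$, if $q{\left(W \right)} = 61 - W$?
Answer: $\frac{512313}{177448} \approx 2.8871$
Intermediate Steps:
$P{\left(C \right)} = 2 + \frac{C}{2}$ ($P{\left(C \right)} = 2 - \frac{0 - C}{2} = 2 - \frac{\left(-1\right) C}{2} = 2 + \frac{C}{2}$)
$p = -87$ ($p = 46 - 19 \left(2 + \frac{1}{2} \cdot 10\right) = 46 - 19 \left(2 + 5\right) = 46 - 133 = -87$)
$- \frac{32734}{44362} + \frac{p}{q{\left(85 \right)}} = - \frac{32734}{44362} - \frac{87}{61 - 85} = \left(-32734\right) \frac{1}{44362} - \frac{87}{61 - 85} = - \frac{16367}{22181} - \frac{87}{-24} = - \frac{16367}{22181} - - \frac{29}{8} = - \frac{16367}{22181} + \frac{29}{8} = \frac{512313}{177448}$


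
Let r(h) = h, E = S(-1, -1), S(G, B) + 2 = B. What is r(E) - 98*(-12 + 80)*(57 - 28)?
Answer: -193259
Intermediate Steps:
S(G, B) = -2 + B
E = -3 (E = -2 - 1 = -3)
r(E) - 98*(-12 + 80)*(57 - 28) = -3 - 98*(-12 + 80)*(57 - 28) = -3 - 6664*29 = -3 - 98*1972 = -3 - 193256 = -193259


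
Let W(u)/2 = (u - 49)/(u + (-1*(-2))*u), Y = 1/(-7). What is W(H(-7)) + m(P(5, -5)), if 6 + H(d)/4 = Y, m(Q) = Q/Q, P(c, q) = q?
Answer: 773/258 ≈ 2.9961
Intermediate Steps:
Y = -1/7 ≈ -0.14286
m(Q) = 1
H(d) = -172/7 (H(d) = -24 + 4*(-1/7) = -24 - 4/7 = -172/7)
W(u) = 2*(-49 + u)/(3*u) (W(u) = 2*((u - 49)/(u + (-1*(-2))*u)) = 2*((-49 + u)/(u + 2*u)) = 2*((-49 + u)/((3*u))) = 2*((-49 + u)*(1/(3*u))) = 2*((-49 + u)/(3*u)) = 2*(-49 + u)/(3*u))
W(H(-7)) + m(P(5, -5)) = 2*(-49 - 172/7)/(3*(-172/7)) + 1 = (2/3)*(-7/172)*(-515/7) + 1 = 515/258 + 1 = 773/258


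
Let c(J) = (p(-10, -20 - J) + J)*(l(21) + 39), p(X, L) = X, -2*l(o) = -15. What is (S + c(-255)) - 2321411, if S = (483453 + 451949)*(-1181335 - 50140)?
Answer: -2303853023367/2 ≈ -1.1519e+12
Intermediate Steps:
l(o) = 15/2 (l(o) = -½*(-15) = 15/2)
S = -1151924177950 (S = 935402*(-1231475) = -1151924177950)
c(J) = -465 + 93*J/2 (c(J) = (-10 + J)*(15/2 + 39) = (-10 + J)*(93/2) = -465 + 93*J/2)
(S + c(-255)) - 2321411 = (-1151924177950 + (-465 + (93/2)*(-255))) - 2321411 = (-1151924177950 + (-465 - 23715/2)) - 2321411 = (-1151924177950 - 24645/2) - 2321411 = -2303848380545/2 - 2321411 = -2303853023367/2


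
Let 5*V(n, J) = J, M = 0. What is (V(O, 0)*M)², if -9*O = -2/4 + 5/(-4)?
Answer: 0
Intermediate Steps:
O = 7/36 (O = -(-2/4 + 5/(-4))/9 = -(-2*¼ + 5*(-¼))/9 = -(-½ - 5/4)/9 = -⅑*(-7/4) = 7/36 ≈ 0.19444)
V(n, J) = J/5
(V(O, 0)*M)² = (((⅕)*0)*0)² = (0*0)² = 0² = 0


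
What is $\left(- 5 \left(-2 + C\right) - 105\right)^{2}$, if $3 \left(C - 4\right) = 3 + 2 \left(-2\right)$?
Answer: $\frac{115600}{9} \approx 12844.0$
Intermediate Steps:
$C = \frac{11}{3}$ ($C = 4 + \frac{3 + 2 \left(-2\right)}{3} = 4 + \frac{3 - 4}{3} = 4 + \frac{1}{3} \left(-1\right) = 4 - \frac{1}{3} = \frac{11}{3} \approx 3.6667$)
$\left(- 5 \left(-2 + C\right) - 105\right)^{2} = \left(- 5 \left(-2 + \frac{11}{3}\right) - 105\right)^{2} = \left(\left(-5\right) \frac{5}{3} - 105\right)^{2} = \left(- \frac{25}{3} - 105\right)^{2} = \left(- \frac{340}{3}\right)^{2} = \frac{115600}{9}$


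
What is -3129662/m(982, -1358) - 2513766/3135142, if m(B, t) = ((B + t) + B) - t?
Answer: -2454217954607/1539354722 ≈ -1594.3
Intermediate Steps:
m(B, t) = 2*B (m(B, t) = (t + 2*B) - t = 2*B)
-3129662/m(982, -1358) - 2513766/3135142 = -3129662/(2*982) - 2513766/3135142 = -3129662/1964 - 2513766*1/3135142 = -3129662*1/1964 - 1256883/1567571 = -1564831/982 - 1256883/1567571 = -2454217954607/1539354722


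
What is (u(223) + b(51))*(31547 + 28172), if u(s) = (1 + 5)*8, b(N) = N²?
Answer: 158195631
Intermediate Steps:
u(s) = 48 (u(s) = 6*8 = 48)
(u(223) + b(51))*(31547 + 28172) = (48 + 51²)*(31547 + 28172) = (48 + 2601)*59719 = 2649*59719 = 158195631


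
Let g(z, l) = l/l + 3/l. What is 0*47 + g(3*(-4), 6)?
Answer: 3/2 ≈ 1.5000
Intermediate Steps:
g(z, l) = 1 + 3/l
0*47 + g(3*(-4), 6) = 0*47 + (3 + 6)/6 = 0 + (⅙)*9 = 0 + 3/2 = 3/2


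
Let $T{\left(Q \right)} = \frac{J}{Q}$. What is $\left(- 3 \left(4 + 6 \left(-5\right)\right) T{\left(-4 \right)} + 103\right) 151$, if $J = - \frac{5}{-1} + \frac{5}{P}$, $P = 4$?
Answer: $- \frac{22801}{8} \approx -2850.1$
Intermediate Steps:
$J = \frac{25}{4}$ ($J = - \frac{5}{-1} + \frac{5}{4} = \left(-5\right) \left(-1\right) + 5 \cdot \frac{1}{4} = 5 + \frac{5}{4} = \frac{25}{4} \approx 6.25$)
$T{\left(Q \right)} = \frac{25}{4 Q}$
$\left(- 3 \left(4 + 6 \left(-5\right)\right) T{\left(-4 \right)} + 103\right) 151 = \left(- 3 \left(4 + 6 \left(-5\right)\right) \frac{25}{4 \left(-4\right)} + 103\right) 151 = \left(- 3 \left(4 - 30\right) \frac{25}{4} \left(- \frac{1}{4}\right) + 103\right) 151 = \left(\left(-3\right) \left(-26\right) \left(- \frac{25}{16}\right) + 103\right) 151 = \left(78 \left(- \frac{25}{16}\right) + 103\right) 151 = \left(- \frac{975}{8} + 103\right) 151 = \left(- \frac{151}{8}\right) 151 = - \frac{22801}{8}$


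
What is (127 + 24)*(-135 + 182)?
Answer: 7097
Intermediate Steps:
(127 + 24)*(-135 + 182) = 151*47 = 7097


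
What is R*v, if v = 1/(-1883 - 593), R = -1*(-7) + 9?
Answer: -4/619 ≈ -0.0064620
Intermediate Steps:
R = 16 (R = 7 + 9 = 16)
v = -1/2476 (v = 1/(-2476) = -1/2476 ≈ -0.00040388)
R*v = 16*(-1/2476) = -4/619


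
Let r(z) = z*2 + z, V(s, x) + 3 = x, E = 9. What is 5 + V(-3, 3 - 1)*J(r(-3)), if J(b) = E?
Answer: -4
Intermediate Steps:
V(s, x) = -3 + x
r(z) = 3*z (r(z) = 2*z + z = 3*z)
J(b) = 9
5 + V(-3, 3 - 1)*J(r(-3)) = 5 + (-3 + (3 - 1))*9 = 5 + (-3 + 2)*9 = 5 - 1*9 = 5 - 9 = -4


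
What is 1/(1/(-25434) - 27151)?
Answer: -25434/690558535 ≈ -3.6831e-5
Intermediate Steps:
1/(1/(-25434) - 27151) = 1/(-1/25434 - 27151) = 1/(-690558535/25434) = -25434/690558535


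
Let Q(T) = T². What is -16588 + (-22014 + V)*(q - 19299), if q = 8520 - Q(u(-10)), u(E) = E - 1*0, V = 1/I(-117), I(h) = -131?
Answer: 31371067937/131 ≈ 2.3947e+8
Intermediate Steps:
V = -1/131 (V = 1/(-131) = -1/131 ≈ -0.0076336)
u(E) = E (u(E) = E + 0 = E)
q = 8420 (q = 8520 - 1*(-10)² = 8520 - 1*100 = 8520 - 100 = 8420)
-16588 + (-22014 + V)*(q - 19299) = -16588 + (-22014 - 1/131)*(8420 - 19299) = -16588 - 2883835/131*(-10879) = -16588 + 31373240965/131 = 31371067937/131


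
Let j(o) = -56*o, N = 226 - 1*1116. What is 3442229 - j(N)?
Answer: 3392389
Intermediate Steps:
N = -890 (N = 226 - 1116 = -890)
3442229 - j(N) = 3442229 - (-56)*(-890) = 3442229 - 1*49840 = 3442229 - 49840 = 3392389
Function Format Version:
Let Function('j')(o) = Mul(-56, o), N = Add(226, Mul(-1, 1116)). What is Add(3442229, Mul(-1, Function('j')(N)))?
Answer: 3392389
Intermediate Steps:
N = -890 (N = Add(226, -1116) = -890)
Add(3442229, Mul(-1, Function('j')(N))) = Add(3442229, Mul(-1, Mul(-56, -890))) = Add(3442229, Mul(-1, 49840)) = Add(3442229, -49840) = 3392389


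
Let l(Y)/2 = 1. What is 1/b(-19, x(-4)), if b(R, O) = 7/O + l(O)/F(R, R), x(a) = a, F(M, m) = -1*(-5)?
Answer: -20/27 ≈ -0.74074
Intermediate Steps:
F(M, m) = 5
l(Y) = 2 (l(Y) = 2*1 = 2)
b(R, O) = ⅖ + 7/O (b(R, O) = 7/O + 2/5 = 7/O + 2*(⅕) = 7/O + ⅖ = ⅖ + 7/O)
1/b(-19, x(-4)) = 1/(⅖ + 7/(-4)) = 1/(⅖ + 7*(-¼)) = 1/(⅖ - 7/4) = 1/(-27/20) = -20/27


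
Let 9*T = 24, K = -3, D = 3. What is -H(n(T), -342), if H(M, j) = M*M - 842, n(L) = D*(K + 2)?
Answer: 833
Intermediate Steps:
T = 8/3 (T = (1/9)*24 = 8/3 ≈ 2.6667)
n(L) = -3 (n(L) = 3*(-3 + 2) = 3*(-1) = -3)
H(M, j) = -842 + M**2 (H(M, j) = M**2 - 842 = -842 + M**2)
-H(n(T), -342) = -(-842 + (-3)**2) = -(-842 + 9) = -1*(-833) = 833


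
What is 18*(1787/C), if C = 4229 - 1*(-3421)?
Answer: 1787/425 ≈ 4.2047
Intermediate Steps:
C = 7650 (C = 4229 + 3421 = 7650)
18*(1787/C) = 18*(1787/7650) = 1787/425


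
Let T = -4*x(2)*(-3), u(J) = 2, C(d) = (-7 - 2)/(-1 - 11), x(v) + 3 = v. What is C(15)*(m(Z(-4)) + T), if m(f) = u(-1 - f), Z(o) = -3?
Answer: -15/2 ≈ -7.5000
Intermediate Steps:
x(v) = -3 + v
C(d) = ¾ (C(d) = -9/(-12) = -9*(-1/12) = ¾)
T = -12 (T = -4*(-3 + 2)*(-3) = -4*(-1)*(-3) = 4*(-3) = -12)
m(f) = 2
C(15)*(m(Z(-4)) + T) = 3*(2 - 12)/4 = (¾)*(-10) = -15/2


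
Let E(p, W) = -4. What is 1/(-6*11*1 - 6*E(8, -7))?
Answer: -1/42 ≈ -0.023810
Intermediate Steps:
1/(-6*11*1 - 6*E(8, -7)) = 1/(-6*11*1 - 6*(-4)) = 1/(-66*1 + 24) = 1/(-66 + 24) = 1/(-42) = -1/42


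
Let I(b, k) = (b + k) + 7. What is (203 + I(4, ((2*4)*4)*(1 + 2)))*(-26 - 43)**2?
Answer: 1475910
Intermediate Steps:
I(b, k) = 7 + b + k
(203 + I(4, ((2*4)*4)*(1 + 2)))*(-26 - 43)**2 = (203 + (7 + 4 + ((2*4)*4)*(1 + 2)))*(-26 - 43)**2 = (203 + (7 + 4 + (8*4)*3))*(-69)**2 = (203 + (7 + 4 + 32*3))*4761 = (203 + (7 + 4 + 96))*4761 = (203 + 107)*4761 = 310*4761 = 1475910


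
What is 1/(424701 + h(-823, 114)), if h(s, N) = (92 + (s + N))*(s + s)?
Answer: 1/1440283 ≈ 6.9431e-7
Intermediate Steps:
h(s, N) = 2*s*(92 + N + s) (h(s, N) = (92 + (N + s))*(2*s) = (92 + N + s)*(2*s) = 2*s*(92 + N + s))
1/(424701 + h(-823, 114)) = 1/(424701 + 2*(-823)*(92 + 114 - 823)) = 1/(424701 + 2*(-823)*(-617)) = 1/(424701 + 1015582) = 1/1440283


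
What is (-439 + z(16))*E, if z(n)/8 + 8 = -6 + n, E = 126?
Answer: -53298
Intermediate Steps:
z(n) = -112 + 8*n (z(n) = -64 + 8*(-6 + n) = -64 + (-48 + 8*n) = -112 + 8*n)
(-439 + z(16))*E = (-439 + (-112 + 8*16))*126 = (-439 + (-112 + 128))*126 = (-439 + 16)*126 = -423*126 = -53298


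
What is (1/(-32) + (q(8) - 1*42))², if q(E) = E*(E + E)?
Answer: 7568001/1024 ≈ 7390.6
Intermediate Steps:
q(E) = 2*E² (q(E) = E*(2*E) = 2*E²)
(1/(-32) + (q(8) - 1*42))² = (1/(-32) + (2*8² - 1*42))² = (-1/32 + (2*64 - 42))² = (-1/32 + (128 - 42))² = (-1/32 + 86)² = (2751/32)² = 7568001/1024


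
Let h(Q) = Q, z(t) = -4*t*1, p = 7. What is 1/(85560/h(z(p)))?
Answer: -7/21390 ≈ -0.00032726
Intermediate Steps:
z(t) = -4*t
1/(85560/h(z(p))) = 1/(85560/((-4*7))) = 1/(85560/(-28)) = 1/(85560*(-1/28)) = 1/(-21390/7) = -7/21390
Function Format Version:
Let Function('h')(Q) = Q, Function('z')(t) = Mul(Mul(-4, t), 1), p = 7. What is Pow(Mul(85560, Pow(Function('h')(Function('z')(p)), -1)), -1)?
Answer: Rational(-7, 21390) ≈ -0.00032726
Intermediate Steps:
Function('z')(t) = Mul(-4, t)
Pow(Mul(85560, Pow(Function('h')(Function('z')(p)), -1)), -1) = Pow(Mul(85560, Pow(Mul(-4, 7), -1)), -1) = Pow(Mul(85560, Pow(-28, -1)), -1) = Pow(Mul(85560, Rational(-1, 28)), -1) = Pow(Rational(-21390, 7), -1) = Rational(-7, 21390)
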